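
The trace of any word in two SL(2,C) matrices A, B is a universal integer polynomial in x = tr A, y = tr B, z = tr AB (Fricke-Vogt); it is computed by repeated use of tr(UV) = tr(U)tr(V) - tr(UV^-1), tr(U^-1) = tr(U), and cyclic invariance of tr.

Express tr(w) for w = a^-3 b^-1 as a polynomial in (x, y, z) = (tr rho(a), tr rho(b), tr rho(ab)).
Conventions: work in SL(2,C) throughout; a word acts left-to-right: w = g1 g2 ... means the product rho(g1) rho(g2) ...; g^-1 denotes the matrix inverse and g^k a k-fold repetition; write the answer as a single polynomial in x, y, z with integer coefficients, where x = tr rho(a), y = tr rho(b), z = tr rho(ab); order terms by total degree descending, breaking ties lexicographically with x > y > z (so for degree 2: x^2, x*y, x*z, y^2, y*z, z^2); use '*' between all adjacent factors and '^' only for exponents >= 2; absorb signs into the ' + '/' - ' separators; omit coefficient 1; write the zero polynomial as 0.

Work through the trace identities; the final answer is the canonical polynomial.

x^2*z - x*y - z

apply: tr(a^-1) = tr(a) = x
apply: tr(a^-2) = tr(a^-1)*tr(a) - tr(1) = x^2 - 2
use: tr(a^-3) = tr(a^-2)*tr(a) - tr(a^-1) = x^3 - 3*x
tr(b a^-1) = tr(b)*tr(a) - tr(b a) = x*y - z
tr(a^-2 b) = tr(b a^-1)*tr(a) - tr(b) = x^2*y - x*z - y
tr(a^-3 b) = tr(a^-2 b)*tr(a) - tr(a^-2 b a) = x^3*y - x^2*z - 2*x*y + z
use: tr(a^-3 b^-1) = tr(a^-3)*tr(b) - tr(a^-3 b) = x^2*z - x*y - z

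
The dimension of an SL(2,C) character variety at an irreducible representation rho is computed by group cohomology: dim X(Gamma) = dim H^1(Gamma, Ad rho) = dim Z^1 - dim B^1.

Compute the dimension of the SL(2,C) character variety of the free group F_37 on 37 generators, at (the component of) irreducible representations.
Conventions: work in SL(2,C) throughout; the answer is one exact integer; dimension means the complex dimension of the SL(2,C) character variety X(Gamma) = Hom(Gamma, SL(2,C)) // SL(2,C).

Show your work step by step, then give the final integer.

108

Here Gamma is free of rank 37 — no relator constrains a cocycle.
A cocycle picks one sl_2 vector per generator freely, giving dim Z^1 = 3*37 = 111.
At an irreducible rho the centralizer of the image in sl_2 is 0, so the coboundary map sl_2 -> Z^1 is injective: dim B^1 = 3.
dim H^1 = 111 - 3 = 108, which is dim X.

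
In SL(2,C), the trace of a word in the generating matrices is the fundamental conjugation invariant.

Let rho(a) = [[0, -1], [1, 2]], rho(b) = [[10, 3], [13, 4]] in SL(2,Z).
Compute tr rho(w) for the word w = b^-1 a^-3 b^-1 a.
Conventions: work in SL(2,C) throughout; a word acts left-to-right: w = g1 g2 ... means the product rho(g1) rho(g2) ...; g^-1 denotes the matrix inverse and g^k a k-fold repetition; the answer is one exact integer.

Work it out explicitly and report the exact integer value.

-1022

rho(b^-1) = [[4, -3], [-13, 10]]
... * rho(a^-1) = [[2, 1], [-1, 0]]  ->  [[11, 4], [-36, -13]]
... * rho(a^-1) = [[2, 1], [-1, 0]]  ->  [[18, 11], [-59, -36]]
... * rho(a^-1) = [[2, 1], [-1, 0]]  ->  [[25, 18], [-82, -59]]
... * rho(b^-1) = [[4, -3], [-13, 10]]  ->  [[-134, 105], [439, -344]]
... * rho(a) = [[0, -1], [1, 2]]  ->  [[105, 344], [-344, -1127]]
tr = 105 + -1127 = -1022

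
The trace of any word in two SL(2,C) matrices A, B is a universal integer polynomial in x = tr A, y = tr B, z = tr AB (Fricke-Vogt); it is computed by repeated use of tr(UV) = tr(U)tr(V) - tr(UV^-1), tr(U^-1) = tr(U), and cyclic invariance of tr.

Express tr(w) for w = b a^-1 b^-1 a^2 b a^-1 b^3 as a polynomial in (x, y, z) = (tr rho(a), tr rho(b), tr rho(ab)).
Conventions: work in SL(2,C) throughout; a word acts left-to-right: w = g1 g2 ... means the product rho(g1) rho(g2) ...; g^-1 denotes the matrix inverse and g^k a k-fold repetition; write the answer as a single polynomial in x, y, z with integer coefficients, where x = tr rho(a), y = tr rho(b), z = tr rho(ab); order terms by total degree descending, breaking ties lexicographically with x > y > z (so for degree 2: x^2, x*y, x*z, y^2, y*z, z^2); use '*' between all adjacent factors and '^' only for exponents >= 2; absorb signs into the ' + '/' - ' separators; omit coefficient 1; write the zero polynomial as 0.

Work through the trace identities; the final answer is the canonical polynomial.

reduce: tr(a b^2) = tr(b)*tr(a b) - tr(a)   [square of b] = y*z - x
tr(b^3 a) = tr(b)*tr(a b^2) - tr(a b)   [square of b] = y^2*z - x*y - z
tr(b^2) = tr(b)*tr(b) - tr(1)   [square of b] = y^2 - 2
reduce: tr(b^3) = tr(b)*tr(b^2) - tr(b)   [square of b] = y^3 - 3*y
tr(a^2 b^3) = tr(a)*tr(b^3 a) - tr(b^3)   [square of a] = x*y^2*z - x^2*y - y^3 - x*z + 3*y
reduce: tr(a^2 b^2) = tr(a)*tr(b^2 a) - tr(b^2)   [square of a] = x*y*z - x^2 - y^2 + 2
tr(b^3 a^2 b) = tr(b)*tr(a^2 b^3) - tr(a^2 b^2)   [square of b] = x*y^3*z - x^2*y^2 - y^4 - 2*x*y*z + x^2 + 4*y^2 - 2
so tr(a b a b) = tr(a b)*tr(a b) - tr(1)   [split at a repeated a] = z^2 - 2
reduce: tr(a b a) = tr(a)*tr(b a) - tr(b)   [square of a] = x*z - y
so tr(b a b^2 a) = tr(b)*tr(a b a b) - tr(a b a)   [square of b] = y*z^2 - x*z - y
tr(b a^2 b a b) = tr(a)*tr(b a b^2 a) - tr(b a b^2)   [square of a] = x*y*z^2 - x^2*z - y^2*z + z
so tr(b a^2 b a) = tr(a)*tr(b a b a) - tr(b a b)   [square of a] = x*z^2 - y*z - x
tr(b^3 a^2 b a) = tr(b)*tr(b a^2 b a b) - tr(b a^2 b a)   [square of b] = x*y^2*z^2 - x^2*y*z - y^3*z - x*z^2 + 2*y*z + x
tr(a^2 b a^-1 b^3) = tr(b^3 a^2 b)*tr(a) - tr(b^3 a^2 b a)   [inverse elimination on a] = x^2*y^3*z - x^3*y^2 - x*y^4 - x*y^2*z^2 - x^2*y*z + y^3*z + x^3 + 4*x*y^2 + x*z^2 - 2*y*z - 3*x
reduce: tr(b^2 a^3 b) = tr(a)*tr(a b^3 a) - tr(a b^3)   [square of a] = x^2*y^2*z - x^3*y - x*y^3 - x^2*z - y^2*z + 4*x*y + z
tr(b^2 a^3) = tr(a)*tr(b^2 a^2) - tr(b^2 a)   [square of a] = x^2*y*z - x^3 - x*y^2 - y*z + 3*x
tr(b a^3 b^3) = tr(b)*tr(b^2 a^3 b) - tr(b^2 a^3)   [square of b] = x^2*y^3*z - x^3*y^2 - x*y^4 - 2*x^2*y*z - y^3*z + x^3 + 5*x*y^2 + 2*y*z - 3*x
so tr(a^2 b^5 a) = tr(b)*tr(b a^3 b^3) - tr(b a^3 b^2)   [square of b] = x^2*y^4*z - x^3*y^3 - x*y^5 - 3*x^2*y^2*z - y^4*z + 2*x^3*y + 6*x*y^3 + x^2*z + 3*y^2*z - 7*x*y - z
reduce: tr(a b a^2) = tr(a)*tr(b a^2) - tr(b a)   [square of a] = x^2*z - x*y - z
so tr(b a b a^2 b) = tr(b)*tr(a b a^2 b) - tr(a b a^2)   [square of b] = x*y*z^2 - x^2*z - y^2*z + z
so tr(b a b a^2 b^2) = tr(b)*tr(b a b a^2 b) - tr(b a b a^2)   [square of b] = x*y^2*z^2 - x^2*y*z - y^3*z - x*z^2 + 2*y*z + x
reduce: tr(b^2 a b a^2 b^2) = tr(b)*tr(b a b a^2 b^2) - tr(b a b a^2 b)   [square of b] = x*y^3*z^2 - x^2*y^2*z - y^4*z - 2*x*y*z^2 + x^2*z + 3*y^2*z + x*y - z
tr(a^2 b^5 a b) = tr(b)*tr(b^2 a b a^2 b^2) - tr(b^2 a b a^2 b)   [square of b] = x*y^4*z^2 - x^2*y^3*z - y^5*z - 3*x*y^2*z^2 + 2*x^2*y*z + 4*y^3*z + x*y^2 + x*z^2 - 3*y*z - x
reduce: tr(b^4 a b^-1 a^2 b) = tr(a^2 b^5 a)*tr(b) - tr(a^2 b^5 a b)   [inverse elimination on b] = x^2*y^5*z - x^3*y^4 - x*y^6 - x*y^4*z^2 - 2*x^2*y^3*z + 2*x^3*y^2 + 6*x*y^4 + 3*x*y^2*z^2 - x^2*y*z - y^3*z - 8*x*y^2 - x*z^2 + 2*y*z + x
so tr(b a b^4 a^2) = tr(b)*tr(b a^2 b a b^2) - tr(b a^2 b a b)   [square of b] = x*y^3*z^2 - x^2*y^2*z - y^4*z - 2*x*y*z^2 + x^2*z + 3*y^2*z + x*y - z
reduce: tr(b^2 a b a b) = tr(b)*tr(b a b a b) - tr(b a b a)   [square of b] = y^2*z^2 - x*y*z - y^2 - z^2 + 2
reduce: tr(b a b^4 a) = tr(b)*tr(b^2 a b a b) - tr(b^2 a b a)   [square of b] = y^3*z^2 - x*y^2*z - y^3 - 2*y*z^2 + x*z + 3*y
reduce: tr(a^2 b a b^4 a) = tr(a)*tr(b a b^4 a^2) - tr(b a b^4 a)   [square of a] = x^2*y^3*z^2 - x^3*y^2*z - x*y^4*z - 2*x^2*y*z^2 - y^3*z^2 + x^3*z + 4*x*y^2*z + x^2*y + y^3 + 2*y*z^2 - 2*x*z - 3*y
reduce: tr(b a b a b a) = tr(b a b a)*tr(b a) - tr(a b)   [split at a repeated b] = z^3 - 3*z
tr(a b a^2 b a b) = tr(a)*tr(b a b a b a) - tr(b a b a b)   [square of a] = x*z^3 - y*z^2 - 2*x*z + y
tr(a b a^2 b a) = tr(a)*tr(b a^2 b a) - tr(b a^2 b)   [square of a] = x^2*z^2 - 2*x*y*z + y^2 - 2
so tr(b a b a^2 b a b) = tr(b)*tr(a b a^2 b a b) - tr(a b a^2 b a)   [square of b] = x*y*z^3 - x^2*z^2 - y^2*z^2 + 2
tr(b^2 a b a^2 b a b) = tr(b)*tr(b a b a^2 b a b) - tr(b a b a^2 b a)   [square of b] = x*y^2*z^3 - x^2*y*z^2 - y^3*z^2 - x*z^3 + y*z^2 + 2*x*z + y
tr(a^2 b a b^4 a b) = tr(b)*tr(b^2 a b a^2 b a b) - tr(b^2 a b a^2 b a)   [square of b] = x*y^3*z^3 - x^2*y^2*z^2 - y^4*z^2 - 2*x*y*z^3 + x^2*z^2 + 2*y^2*z^2 + 2*x*y*z + y^2 - 2
so tr(b^4 a b^-1 a^2 b a) = tr(a^2 b a b^4 a)*tr(b) - tr(a^2 b a b^4 a b)   [inverse elimination on b] = x^2*y^4*z^2 - x^3*y^3*z - x*y^5*z - x*y^3*z^3 - x^2*y^2*z^2 + x^3*y*z + 4*x*y^3*z + 2*x*y*z^3 + x^2*y^2 - x^2*z^2 + y^4 - 4*x*y*z - 4*y^2 + 2
tr(b^-1 a^2 b a^-1 b^4 a) = tr(b^4 a b^-1 a^2 b)*tr(a) - tr(b^4 a b^-1 a^2 b a)   [inverse elimination on a] = x^3*y^5*z - x^4*y^4 - x^2*y^6 - 2*x^2*y^4*z^2 - x^3*y^3*z + x*y^5*z + x*y^3*z^3 + 2*x^4*y^2 + 6*x^2*y^4 + 4*x^2*y^2*z^2 - 2*x^3*y*z - 5*x*y^3*z - 2*x*y*z^3 - 9*x^2*y^2 - y^4 + 6*x*y*z + x^2 + 4*y^2 - 2
tr(b a^-1 b^-1 a^2 b a^-1 b^3) = tr(b^-1 a^2 b a^-1 b^4)*tr(a) - tr(b^-1 a^2 b a^-1 b^4 a)   [inverse elimination on a] = -x^3*y^5*z + x^4*y^4 + x^2*y^6 + 2*x^2*y^4*z^2 + 2*x^3*y^3*z - x*y^5*z - x*y^3*z^3 - 3*x^4*y^2 - 7*x^2*y^4 - 5*x^2*y^2*z^2 + x^3*y*z + 6*x*y^3*z + 2*x*y*z^3 + x^4 + 13*x^2*y^2 + x^2*z^2 + y^4 - 8*x*y*z - 4*x^2 - 4*y^2 + 2

-x^3*y^5*z + x^4*y^4 + x^2*y^6 + 2*x^2*y^4*z^2 + 2*x^3*y^3*z - x*y^5*z - x*y^3*z^3 - 3*x^4*y^2 - 7*x^2*y^4 - 5*x^2*y^2*z^2 + x^3*y*z + 6*x*y^3*z + 2*x*y*z^3 + x^4 + 13*x^2*y^2 + x^2*z^2 + y^4 - 8*x*y*z - 4*x^2 - 4*y^2 + 2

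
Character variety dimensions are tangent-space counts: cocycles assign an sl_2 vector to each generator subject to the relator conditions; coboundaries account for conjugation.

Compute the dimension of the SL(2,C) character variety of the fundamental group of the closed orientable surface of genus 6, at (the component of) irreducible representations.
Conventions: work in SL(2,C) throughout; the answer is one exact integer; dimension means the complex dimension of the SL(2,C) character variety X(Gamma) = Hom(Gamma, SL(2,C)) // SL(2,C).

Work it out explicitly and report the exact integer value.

The genus-6 surface group: 2g = 12 generators, one relator prod [a_i, b_i].
A cocycle assigns one sl_2 vector per generator subject to the relator condition d_2(z) = 0: dim of the unconstrained space is 3*2g = 36.
At an irreducible rho, H^2 = coker(d_2) vanishes (Poincare duality: H^2 is dual to H^0 = invariants = 0), so d_2 is surjective onto sl_2 and dim Z^1 = 36 - 3 = 33.
As always at irreducible rho, dim B^1 = 3.
dim X = dim H^1 = 33 - 3 = 30.

30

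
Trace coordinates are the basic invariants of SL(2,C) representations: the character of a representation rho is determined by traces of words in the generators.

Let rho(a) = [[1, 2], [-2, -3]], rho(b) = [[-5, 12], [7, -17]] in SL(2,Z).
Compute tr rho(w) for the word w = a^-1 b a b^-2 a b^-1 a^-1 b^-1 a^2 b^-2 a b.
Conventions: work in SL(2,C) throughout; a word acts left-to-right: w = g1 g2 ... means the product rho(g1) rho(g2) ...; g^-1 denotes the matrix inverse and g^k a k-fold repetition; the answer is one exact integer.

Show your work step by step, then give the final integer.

-1300259890

rho(a^-1) = [[-3, -2], [2, 1]]
... * rho(b) = [[-5, 12], [7, -17]]  ->  [[1, -2], [-3, 7]]
... * rho(a) = [[1, 2], [-2, -3]]  ->  [[5, 8], [-17, -27]]
... * rho(b^-1) = [[-17, -12], [-7, -5]]  ->  [[-141, -100], [478, 339]]
... * rho(b^-1) = [[-17, -12], [-7, -5]]  ->  [[3097, 2192], [-10499, -7431]]
... * rho(a) = [[1, 2], [-2, -3]]  ->  [[-1287, -382], [4363, 1295]]
... * rho(b^-1) = [[-17, -12], [-7, -5]]  ->  [[24553, 17354], [-83236, -58831]]
... * rho(a^-1) = [[-3, -2], [2, 1]]  ->  [[-38951, -31752], [132046, 107641]]
... * rho(b^-1) = [[-17, -12], [-7, -5]]  ->  [[884431, 626172], [-2998269, -2122757]]
... * rho(a) = [[1, 2], [-2, -3]]  ->  [[-367913, -109654], [1247245, 371733]]
... * rho(a) = [[1, 2], [-2, -3]]  ->  [[-148605, -406864], [503779, 1379291]]
... * rho(b^-1) = [[-17, -12], [-7, -5]]  ->  [[5374333, 3817580], [-18219280, -12941803]]
... * rho(b^-1) = [[-17, -12], [-7, -5]]  ->  [[-118086721, -83579896], [400320381, 283340375]]
... * rho(a) = [[1, 2], [-2, -3]]  ->  [[49073071, 14566246], [-166360369, -49380363]]
... * rho(b) = [[-5, 12], [7, -17]]  ->  [[-143401633, 341250670], [486139304, -1156858257]]
tr = -143401633 + -1156858257 = -1300259890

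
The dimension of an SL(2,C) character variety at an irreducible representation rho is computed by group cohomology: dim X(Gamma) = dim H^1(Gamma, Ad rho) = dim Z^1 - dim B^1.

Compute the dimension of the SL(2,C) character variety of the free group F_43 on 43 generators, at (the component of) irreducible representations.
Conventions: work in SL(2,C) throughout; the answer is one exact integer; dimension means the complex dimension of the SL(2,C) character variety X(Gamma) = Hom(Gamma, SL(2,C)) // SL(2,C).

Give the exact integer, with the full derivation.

126

The free group F_43: 43 generators, no relators.
So Z^1 = (sl_2)^43 in full: dim Z^1 = 129.
At an irreducible rho the centralizer of the image in sl_2 is 0, so the coboundary map sl_2 -> Z^1 is injective: dim B^1 = 3.
dim H^1 = 129 - 3 = 126, which is dim X.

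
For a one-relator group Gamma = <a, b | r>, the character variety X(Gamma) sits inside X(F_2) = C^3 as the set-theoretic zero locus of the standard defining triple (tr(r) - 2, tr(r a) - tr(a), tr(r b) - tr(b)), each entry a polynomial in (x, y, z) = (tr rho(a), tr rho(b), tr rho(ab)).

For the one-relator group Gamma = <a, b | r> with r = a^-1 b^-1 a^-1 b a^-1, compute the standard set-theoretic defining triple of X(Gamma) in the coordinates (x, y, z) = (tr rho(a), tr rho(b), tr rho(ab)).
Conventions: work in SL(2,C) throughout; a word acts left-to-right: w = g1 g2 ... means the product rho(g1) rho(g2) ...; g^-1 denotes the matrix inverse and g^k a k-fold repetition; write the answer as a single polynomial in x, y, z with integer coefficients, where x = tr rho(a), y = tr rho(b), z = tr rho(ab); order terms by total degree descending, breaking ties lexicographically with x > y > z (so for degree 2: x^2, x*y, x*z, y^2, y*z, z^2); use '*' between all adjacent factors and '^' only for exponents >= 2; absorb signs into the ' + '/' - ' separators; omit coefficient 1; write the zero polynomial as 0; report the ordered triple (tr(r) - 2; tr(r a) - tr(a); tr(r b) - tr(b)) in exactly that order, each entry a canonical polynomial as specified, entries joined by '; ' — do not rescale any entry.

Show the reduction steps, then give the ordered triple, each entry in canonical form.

reduce: tr(a^-1 b) = tr(b) tr(a) - tr(b a) = x*y - z
tr(a^-1 b a^-1) = tr(a^-1 b) tr(a) - tr(a^-1 b a) = x^2*y - x*z - y
tr(b^2) = tr(b) tr(b) - tr(1) = y^2 - 2
reduce: tr(b^2 a) = tr(b) tr(a b) - tr(a) = y*z - x
tr(b a^-1 b) = tr(b^2) tr(a) - tr(b^2 a) = x*y^2 - y*z - x
reduce: tr(b a b a) = tr(b a) tr(b a) - tr(1) = z^2 - 2
so tr(b a^-1 b a) = tr(b a b) tr(a) - tr(b a b a) = x*y*z - x^2 - z^2 + 2
so tr(a^-1 b a^-1 b) = tr(b a^-1 b) tr(a) - tr(b a^-1 b a) = x^2*y^2 - 2*x*y*z + z^2 - 2
so tr(a^-1 b^-1 a^-1 b) = tr(a^-1 b a^-1) tr(b) - tr(a^-1 b a^-1 b) = x*y*z - y^2 - z^2 + 2
reduce: tr(a^-1 b^-1 a^-1 b a^-1) = tr(a^-1 b^-1 a^-1 b) tr(a) - tr(a^-1 b^-1 a^-1 b a) = x^2*y*z - x*y^2 - x*z^2 + x
reduce: tr(a^2 b) = tr(a) tr(b a) - tr(b)  (reduce the a square) = x*z - y
tr(a^2) = tr(a) tr(a) - tr(1)  (reduce the a square) = x^2 - 2
so tr(a b^2 a) = tr(b) tr(a^2 b) - tr(a^2)  (reduce the b square) = x*y*z - x^2 - y^2 + 2
so tr(a b^2 a b) = tr(b) tr(a b a b) - tr(a b a)  (reduce the b square) = y*z^2 - x*z - y
so tr(b^2 a b^-1 a) = tr(a b^2 a) tr(b) - tr(a b^2 a b)  (eliminate b^-1) = x*y^2*z - x^2*y - y^3 - y*z^2 + x*z + 3*y
tr(b a b^-1 a^-1 b) = tr(b^2 a b^-1) tr(a) - tr(b^2 a b^-1 a)  (eliminate a^-1) = -x*y^2*z + x^2*y + y^3 + y*z^2 - 3*y
so tr(a b a b a) = tr(a) tr(b a b a) - tr(b a b)  (reduce the a square) = x*z^2 - y*z - x
reduce: tr(a b a b a b) = tr(b a) tr(b a b a) - tr(b^-1 a^-1)  (split on b) = z^3 - 3*z
tr(b a b a b^-1 a) = tr(a b a b a) tr(b) - tr(a b a b a b)  (eliminate b^-1) = x*y*z^2 - y^2*z - z^3 - x*y + 3*z
tr(b a b^-1 a^-1 b a) = tr(b a b a b^-1) tr(a) - tr(b a b a b^-1 a)  (eliminate a^-1) = -x*y*z^2 + x^2*z + y^2*z + z^3 - 3*z
so tr(b^-1 a^-1 b a^-1 b a) = tr(b a b^-1 a^-1 b) tr(a) - tr(b a b^-1 a^-1 b a)  (eliminate a^-1) = -x^2*y^2*z + x^3*y + x*y^3 + 2*x*y*z^2 - x^2*z - y^2*z - z^3 - 3*x*y + 3*z
reduce: tr(a^-1 b^-1 a^-1 b a^-1 b) = tr(b^-1 a^-1 b a^-1 b) tr(a) - tr(b^-1 a^-1 b a^-1 b a)  (eliminate a^-1) = x^2*y^2*z - x*y^3 - 2*x*y*z^2 + y^2*z + z^3 + 2*x*y - 3*z
assemble the triple (tr(r) - 2; tr(r a) - x; tr(r b) - y)

x^2*y*z - x*y^2 - x*z^2 + x - 2; x*y*z - y^2 - z^2 - x + 2; x^2*y^2*z - x*y^3 - 2*x*y*z^2 + y^2*z + z^3 + 2*x*y - y - 3*z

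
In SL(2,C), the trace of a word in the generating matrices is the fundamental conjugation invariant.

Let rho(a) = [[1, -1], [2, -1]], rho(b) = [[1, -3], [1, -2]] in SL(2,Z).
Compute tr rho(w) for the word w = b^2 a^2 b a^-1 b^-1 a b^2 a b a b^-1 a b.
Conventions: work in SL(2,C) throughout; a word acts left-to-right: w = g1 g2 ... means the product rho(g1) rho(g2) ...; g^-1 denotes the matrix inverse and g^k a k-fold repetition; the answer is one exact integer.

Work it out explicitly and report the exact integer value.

rho(b) = [[1, -3], [1, -2]]
... * rho(b) = [[1, -3], [1, -2]]  ->  [[-2, 3], [-1, 1]]
... * rho(a) = [[1, -1], [2, -1]]  ->  [[4, -1], [1, 0]]
... * rho(a) = [[1, -1], [2, -1]]  ->  [[2, -3], [1, -1]]
... * rho(b) = [[1, -3], [1, -2]]  ->  [[-1, 0], [0, -1]]
... * rho(a^-1) = [[-1, 1], [-2, 1]]  ->  [[1, -1], [2, -1]]
... * rho(b^-1) = [[-2, 3], [-1, 1]]  ->  [[-1, 2], [-3, 5]]
... * rho(a) = [[1, -1], [2, -1]]  ->  [[3, -1], [7, -2]]
... * rho(b) = [[1, -3], [1, -2]]  ->  [[2, -7], [5, -17]]
... * rho(b) = [[1, -3], [1, -2]]  ->  [[-5, 8], [-12, 19]]
... * rho(a) = [[1, -1], [2, -1]]  ->  [[11, -3], [26, -7]]
... * rho(b) = [[1, -3], [1, -2]]  ->  [[8, -27], [19, -64]]
... * rho(a) = [[1, -1], [2, -1]]  ->  [[-46, 19], [-109, 45]]
... * rho(b^-1) = [[-2, 3], [-1, 1]]  ->  [[73, -119], [173, -282]]
... * rho(a) = [[1, -1], [2, -1]]  ->  [[-165, 46], [-391, 109]]
... * rho(b) = [[1, -3], [1, -2]]  ->  [[-119, 403], [-282, 955]]
tr = -119 + 955 = 836

836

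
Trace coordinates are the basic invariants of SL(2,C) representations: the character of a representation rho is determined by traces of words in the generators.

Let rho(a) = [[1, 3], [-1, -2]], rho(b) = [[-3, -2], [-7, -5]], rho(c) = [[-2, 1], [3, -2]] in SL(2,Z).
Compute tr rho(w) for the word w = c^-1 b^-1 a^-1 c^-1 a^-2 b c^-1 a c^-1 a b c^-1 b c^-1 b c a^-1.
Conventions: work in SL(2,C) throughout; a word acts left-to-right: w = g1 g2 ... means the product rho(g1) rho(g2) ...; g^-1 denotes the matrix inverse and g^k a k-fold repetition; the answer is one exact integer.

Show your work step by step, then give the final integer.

rho(c^-1) = [[-2, -1], [-3, -2]]
... * rho(b^-1) = [[-5, 2], [7, -3]]  ->  [[3, -1], [1, 0]]
... * rho(a^-1) = [[-2, -3], [1, 1]]  ->  [[-7, -10], [-2, -3]]
... * rho(c^-1) = [[-2, -1], [-3, -2]]  ->  [[44, 27], [13, 8]]
... * rho(a^-1) = [[-2, -3], [1, 1]]  ->  [[-61, -105], [-18, -31]]
... * rho(a^-1) = [[-2, -3], [1, 1]]  ->  [[17, 78], [5, 23]]
... * rho(b) = [[-3, -2], [-7, -5]]  ->  [[-597, -424], [-176, -125]]
... * rho(c^-1) = [[-2, -1], [-3, -2]]  ->  [[2466, 1445], [727, 426]]
... * rho(a) = [[1, 3], [-1, -2]]  ->  [[1021, 4508], [301, 1329]]
... * rho(c^-1) = [[-2, -1], [-3, -2]]  ->  [[-15566, -10037], [-4589, -2959]]
... * rho(a) = [[1, 3], [-1, -2]]  ->  [[-5529, -26624], [-1630, -7849]]
... * rho(b) = [[-3, -2], [-7, -5]]  ->  [[202955, 144178], [59833, 42505]]
... * rho(c^-1) = [[-2, -1], [-3, -2]]  ->  [[-838444, -491311], [-247181, -144843]]
... * rho(b) = [[-3, -2], [-7, -5]]  ->  [[5954509, 4133443], [1755444, 1218577]]
... * rho(c^-1) = [[-2, -1], [-3, -2]]  ->  [[-24309347, -14221395], [-7166619, -4192598]]
... * rho(b) = [[-3, -2], [-7, -5]]  ->  [[172477806, 119725669], [50848043, 35296228]]
... * rho(c) = [[-2, 1], [3, -2]]  ->  [[14221395, -66973532], [4192598, -19744413]]
... * rho(a^-1) = [[-2, -3], [1, 1]]  ->  [[-95416322, -109637717], [-28129609, -32322207]]
tr = -95416322 + -32322207 = -127738529

-127738529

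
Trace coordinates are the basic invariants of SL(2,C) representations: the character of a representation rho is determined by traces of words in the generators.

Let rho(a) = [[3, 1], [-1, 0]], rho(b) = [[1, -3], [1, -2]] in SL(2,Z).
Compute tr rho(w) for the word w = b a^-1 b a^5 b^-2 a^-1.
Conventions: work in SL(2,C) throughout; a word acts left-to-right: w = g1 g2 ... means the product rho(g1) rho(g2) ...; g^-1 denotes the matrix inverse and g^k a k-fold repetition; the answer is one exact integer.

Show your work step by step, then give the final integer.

43414

rho(b) = [[1, -3], [1, -2]]
... * rho(a^-1) = [[0, -1], [1, 3]]  ->  [[-3, -10], [-2, -7]]
... * rho(b) = [[1, -3], [1, -2]]  ->  [[-13, 29], [-9, 20]]
... * rho(a) = [[3, 1], [-1, 0]]  ->  [[-68, -13], [-47, -9]]
... * rho(a) = [[3, 1], [-1, 0]]  ->  [[-191, -68], [-132, -47]]
... * rho(a) = [[3, 1], [-1, 0]]  ->  [[-505, -191], [-349, -132]]
... * rho(a) = [[3, 1], [-1, 0]]  ->  [[-1324, -505], [-915, -349]]
... * rho(a) = [[3, 1], [-1, 0]]  ->  [[-3467, -1324], [-2396, -915]]
... * rho(b^-1) = [[-2, 3], [-1, 1]]  ->  [[8258, -11725], [5707, -8103]]
... * rho(b^-1) = [[-2, 3], [-1, 1]]  ->  [[-4791, 13049], [-3311, 9018]]
... * rho(a^-1) = [[0, -1], [1, 3]]  ->  [[13049, 43938], [9018, 30365]]
tr = 13049 + 30365 = 43414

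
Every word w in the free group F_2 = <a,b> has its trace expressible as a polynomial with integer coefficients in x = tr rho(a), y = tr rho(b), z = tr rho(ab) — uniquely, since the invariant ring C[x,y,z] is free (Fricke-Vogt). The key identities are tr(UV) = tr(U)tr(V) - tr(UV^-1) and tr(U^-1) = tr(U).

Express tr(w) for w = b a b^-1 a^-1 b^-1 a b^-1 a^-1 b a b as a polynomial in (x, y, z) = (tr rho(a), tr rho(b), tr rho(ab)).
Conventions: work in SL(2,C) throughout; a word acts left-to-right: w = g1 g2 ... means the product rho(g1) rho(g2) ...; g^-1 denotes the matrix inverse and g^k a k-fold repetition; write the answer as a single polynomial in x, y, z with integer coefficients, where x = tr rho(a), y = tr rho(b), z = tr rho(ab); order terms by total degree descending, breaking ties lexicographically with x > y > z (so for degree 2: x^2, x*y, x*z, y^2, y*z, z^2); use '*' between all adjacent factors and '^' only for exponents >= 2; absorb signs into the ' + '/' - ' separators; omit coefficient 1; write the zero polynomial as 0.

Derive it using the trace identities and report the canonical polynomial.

tr(a b a) = tr(a)*tr(b a) - tr(b)   [square of a] = x*z - y
tr(b a b a) = tr(b a)*tr(b a) - tr(1)   [split at a repeated b] = z^2 - 2
tr(b a b) = tr(b)*tr(a b) - tr(a)   [square of b] = y*z - x
reduce: tr(a b a b a) = tr(a)*tr(b a b a) - tr(b a b)   [square of a] = x*z^2 - y*z - x
reduce: tr(a b a b a b) = tr(b a)*tr(b a b a) - tr(b^-1 a^-1)   [split at a repeated b] = z^3 - 3*z
tr(b a b a b^-1 a) = tr(a b a b a)*tr(b) - tr(a b a b a b)   [inverse elimination on b] = x*y*z^2 - y^2*z - z^3 - x*y + 3*z
so tr(a b^-1 a^-1 b a b) = tr(b a b a b^-1)*tr(a) - tr(b a b a b^-1 a)   [inverse elimination on a] = -x*y*z^2 + x^2*z + y^2*z + z^3 - 3*z
tr(b^2) = tr(b)*tr(b) - tr(1)   [square of b] = y^2 - 2
so tr(a b^2 a) = tr(a)*tr(b^2 a) - tr(b^2)   [square of a] = x*y*z - x^2 - y^2 + 2
so tr(a^2 b^2 a) = tr(a)*tr(a b^2 a) - tr(a b^2)   [square of a] = x^2*y*z - x^3 - x*y^2 - y*z + 3*x
tr(a b a^3 b) = tr(a)*tr(a b a b a) - tr(a b a b)   [square of a] = x^2*z^2 - x*y*z - x^2 - z^2 + 2
tr(a b a^2) = tr(a)*tr(a b a) - tr(a b)   [square of a] = x^2*z - x*y - z
tr(a b a^3) = tr(a)*tr(a b a^2) - tr(a b a)   [square of a] = x^3*z - x^2*y - 2*x*z + y
tr(a^2 b^2 a b a) = tr(b)*tr(a b a^3 b) - tr(a b a^3)   [square of b] = x^2*y*z^2 - x^3*z - x*y^2*z - y*z^2 + 2*x*z + y
so tr(b a b a b) = tr(b)*tr(a b a b) - tr(a b a)   [square of b] = y*z^2 - x*z - y
so tr(a b a b a^2 b) = tr(a)*tr(b a b a b a) - tr(b a b a b)   [square of a] = x*z^3 - y*z^2 - 2*x*z + y
tr(a^2 b^2 a b a b) = tr(b)*tr(a b a b a^2 b) - tr(a b a b a^2)   [square of b] = x*y*z^3 - x^2*z^2 - y^2*z^2 - x*y*z + x^2 + y^2 + z^2 - 2
so tr(b^-1 a^2 b^2 a b a) = tr(a^2 b^2 a b a)*tr(b) - tr(a^2 b^2 a b a b)   [inverse elimination on b] = x^2*y^2*z^2 - x^3*y*z - x*y^3*z - x*y*z^3 + x^2*z^2 + 3*x*y*z - x^2 - z^2 + 2
reduce: tr(a b^2 a b a^-1 b^-1 a) = tr(b^-1 a^2 b^2 a b)*tr(a) - tr(b^-1 a^2 b^2 a b a)   [inverse elimination on a] = -x^2*y^2*z^2 + 2*x^3*y*z + x*y^3*z + x*y*z^3 - x^4 - x^2*y^2 - x^2*z^2 - 4*x*y*z + 4*x^2 + z^2 - 2
reduce: tr(b a b^2) = tr(b)*tr(b a b) - tr(b a)   [square of b] = y^2*z - x*y - z
tr(a b a b^2 a) = tr(a)*tr(b a b^2 a) - tr(b a b^2)   [square of a] = x*y*z^2 - x^2*z - y^2*z + z
tr(a b^2 a b a b) = tr(b)*tr(a b a b a b) - tr(a b a b a)   [square of b] = y*z^3 - x*z^2 - 2*y*z + x
reduce: tr(a b^2 a b a) = tr(a)*tr(b^2 a b a) - tr(b^2 a b)   [square of a] = x*y*z^2 - x^2*z - y^2*z + z
reduce: tr(b a b^2 a b^2 a) = tr(b)*tr(a b^2 a b a b) - tr(a b^2 a b a)   [square of b] = y^2*z^3 - 2*x*y*z^2 + x^2*z - y^2*z + x*y - z
reduce: tr(a b^3 a b) = tr(b)*tr(a b a b^2) - tr(a b a b)   [square of b] = y^2*z^2 - x*y*z - y^2 - z^2 + 2
tr(a b^3 a) = tr(b)*tr(a^2 b^2) - tr(a^2 b)   [square of b] = x*y^2*z - x^2*y - y^3 - x*z + 3*y
tr(b a b^2 a b^2) = tr(b)*tr(a b^3 a b) - tr(a b^3 a)   [square of b] = y^3*z^2 - 2*x*y^2*z + x^2*y - y*z^2 + x*z - y
tr(b a^2 b a b^2 a b) = tr(a)*tr(b a b^2 a b^2 a) - tr(b a b^2 a b^2)   [square of a] = x*y^2*z^3 - 2*x^2*y*z^2 - y^3*z^2 + x^3*z + x*y^2*z + y*z^2 - 2*x*z + y
reduce: tr(b a b a b a b a) = tr(b a)*tr(b a b a b a) - tr(b^-1 a^-1 b^-1 a^-1)   [split at a repeated b] = z^4 - 4*z^2 + 2
tr(a b a b a^2 b a b) = tr(a)*tr(b a b a b a b a) - tr(b a b a b a b)   [square of a] = x*z^4 - y*z^3 - 3*x*z^2 + 2*y*z + x
so tr(a b a b a^2 b a) = tr(a)*tr(b a^2 b a b a) - tr(b a^2 b a b)   [square of a] = x^2*z^3 - 2*x*y*z^2 - x^2*z + y^2*z + x*y - z
so tr(b a^2 b a b^2 a b a) = tr(b)*tr(a b a b a^2 b a b) - tr(a b a b a^2 b a)   [square of b] = x*y*z^4 - x^2*z^3 - y^2*z^3 - x*y*z^2 + x^2*z + y^2*z + z
reduce: tr(a b a b^2 a b a^-1 b a) = tr(b a^2 b a b^2 a b)*tr(a) - tr(b a^2 b a b^2 a b a)   [inverse elimination on a] = x^2*y^2*z^3 - 2*x^3*y*z^2 - x*y^3*z^2 - x*y*z^4 + x^4*z + x^2*y^2*z + x^2*z^3 + y^2*z^3 + 2*x*y*z^2 - 3*x^2*z - y^2*z + x*y - z
tr(a b a b a b^2 a b) = tr(b)*tr(a b a b a b a b) - tr(a b a b a b a)   [square of b] = y*z^4 - x*z^3 - 3*y*z^2 + 2*x*z + y
tr(a b a b a b^2 a) = tr(b)*tr(a^2 b a b a b) - tr(a^2 b a b a)   [square of b] = x*y*z^3 - x^2*z^2 - y^2*z^2 - x*y*z + x^2 + y^2 + z^2 - 2
so tr(b a b a b a b^2 a b) = tr(b)*tr(a b a b a b^2 a b) - tr(a b a b a b^2 a)   [square of b] = y^2*z^4 - 2*x*y*z^3 + x^2*z^2 - 2*y^2*z^2 + 3*x*y*z - x^2 - z^2 + 2
tr(a b a b a b a b a b) = tr(a b a b a b a b)*tr(a b) - tr(b a b a b a)   [split at a repeated a] = z^5 - 5*z^3 + 5*z
reduce: tr(b a b a b a b^2 a b a) = tr(b)*tr(a b a b a b a b a b) - tr(a b a b a b a b a)   [square of b] = y*z^5 - x*z^4 - 4*y*z^3 + 3*x*z^2 + 3*y*z - x
reduce: tr(a b a b^2 a b a^-1 b a b) = tr(b a b a b a b^2 a b)*tr(a) - tr(b a b a b a b^2 a b a)   [inverse elimination on a] = x*y^2*z^4 - 2*x^2*y*z^3 - y*z^5 + x^3*z^2 - 2*x*y^2*z^2 + x*z^4 + 3*x^2*y*z + 4*y*z^3 - x^3 - 4*x*z^2 - 3*y*z + 3*x
reduce: tr(a b^-1 a b a b^2 a b a^-1 b) = tr(a b a b^2 a b a^-1 b a)*tr(b) - tr(a b a b^2 a b a^-1 b a b)   [inverse elimination on b] = x^2*y^3*z^3 - 2*x^3*y^2*z^2 - x*y^4*z^2 - 2*x*y^2*z^4 + x^4*y*z + x^2*y^3*z + 3*x^2*y*z^3 + y^3*z^3 + y*z^5 - x^3*z^2 + 4*x*y^2*z^2 - x*z^4 - 6*x^2*y*z - y^3*z - 4*y*z^3 + x^3 + x*y^2 + 4*x*z^2 + 2*y*z - 3*x
tr(b a b^2 a b a^-1 b^-1 a b^-1 a) = tr(a b^-1 a b a b^2 a b a^-1)*tr(b) - tr(a b^-1 a b a b^2 a b a^-1 b)   [inverse elimination on b] = -x^2*y^3*z^3 + 2*x^3*y^2*z^2 + x*y^4*z^2 + 2*x*y^2*z^4 - x^4*y*z - x^2*y^3*z - 3*x^2*y*z^3 - y^3*z^3 - y*z^5 + x^3*z^2 - 3*x*y^2*z^2 + x*z^4 + 5*x^2*y*z + 4*y*z^3 - x^3 - x*y^2 - 4*x*z^2 - y*z + 3*x
tr(a^-1 b^-1 a b^-1 a^-1 b a b^2 a b) = tr(b a b^2 a b a^-1 b^-1 a b^-1)*tr(a) - tr(b a b^2 a b a^-1 b^-1 a b^-1 a)   [inverse elimination on a] = x^2*y^3*z^3 - 3*x^3*y^2*z^2 - x*y^4*z^2 - 2*x*y^2*z^4 + 3*x^4*y*z + 2*x^2*y^3*z + 4*x^2*y*z^3 + y^3*z^3 + y*z^5 - x^5 - x^3*y^2 - 2*x^3*z^2 + 3*x*y^2*z^2 - x*z^4 - 9*x^2*y*z - 4*y*z^3 + 5*x^3 + x*y^2 + 5*x*z^2 + y*z - 5*x
so tr(b a b^-1 a^-1 b^-1 a b^-1 a^-1 b a b) = tr(a^-1 b^-1 a b^-1 a^-1 b a b^2 a)*tr(b) - tr(a^-1 b^-1 a b^-1 a^-1 b a b^2 a b)   [inverse elimination on b] = -x^2*y^3*z^3 + 3*x^3*y^2*z^2 + x*y^4*z^2 + 2*x*y^2*z^4 - 3*x^4*y*z - 2*x^2*y^3*z - 4*x^2*y*z^3 - y^3*z^3 - y*z^5 + x^5 + x^3*y^2 + 2*x^3*z^2 - 4*x*y^2*z^2 + x*z^4 + 10*x^2*y*z + y^3*z + 5*y*z^3 - 5*x^3 - x*y^2 - 5*x*z^2 - 4*y*z + 5*x

-x^2*y^3*z^3 + 3*x^3*y^2*z^2 + x*y^4*z^2 + 2*x*y^2*z^4 - 3*x^4*y*z - 2*x^2*y^3*z - 4*x^2*y*z^3 - y^3*z^3 - y*z^5 + x^5 + x^3*y^2 + 2*x^3*z^2 - 4*x*y^2*z^2 + x*z^4 + 10*x^2*y*z + y^3*z + 5*y*z^3 - 5*x^3 - x*y^2 - 5*x*z^2 - 4*y*z + 5*x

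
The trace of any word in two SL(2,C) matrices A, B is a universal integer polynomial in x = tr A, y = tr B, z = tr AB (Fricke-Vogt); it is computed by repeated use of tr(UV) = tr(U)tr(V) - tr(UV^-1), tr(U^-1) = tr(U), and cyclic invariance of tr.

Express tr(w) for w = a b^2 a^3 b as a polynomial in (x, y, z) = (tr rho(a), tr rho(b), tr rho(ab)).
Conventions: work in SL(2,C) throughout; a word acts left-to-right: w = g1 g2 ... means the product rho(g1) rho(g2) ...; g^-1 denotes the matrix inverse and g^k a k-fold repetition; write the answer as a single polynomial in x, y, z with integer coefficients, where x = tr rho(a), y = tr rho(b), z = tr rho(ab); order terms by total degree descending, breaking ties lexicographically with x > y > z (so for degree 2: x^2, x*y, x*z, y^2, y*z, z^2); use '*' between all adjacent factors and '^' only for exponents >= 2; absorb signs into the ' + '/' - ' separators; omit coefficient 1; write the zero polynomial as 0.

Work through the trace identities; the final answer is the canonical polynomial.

trace(a b a b) = trace(b a) * trace(b a) - trace(1)   [split at a repeated b] = z^2 - 2
trace(a b a) = trace(a) * trace(b a) - trace(b)   [square of a] = x*z - y
trace(b a b^2 a) = trace(b) * trace(a b a b) - trace(a b a)   [square of b] = y*z^2 - x*z - y
trace(a b^2) = trace(b) * trace(a b) - trace(a)   [square of b] = y*z - x
trace(b a b^2) = trace(b) * trace(a b^2) - trace(a b)   [square of b] = y^2*z - x*y - z
trace(b a b^2 a^2) = trace(a) * trace(b a b^2 a) - trace(b a b^2)   [square of a] = x*y*z^2 - x^2*z - y^2*z + z
trace(a b^2 a^3 b) = trace(a) * trace(b a b^2 a^2) - trace(b a b^2 a)   [square of a] = x^2*y*z^2 - x^3*z - x*y^2*z - y*z^2 + 2*x*z + y

x^2*y*z^2 - x^3*z - x*y^2*z - y*z^2 + 2*x*z + y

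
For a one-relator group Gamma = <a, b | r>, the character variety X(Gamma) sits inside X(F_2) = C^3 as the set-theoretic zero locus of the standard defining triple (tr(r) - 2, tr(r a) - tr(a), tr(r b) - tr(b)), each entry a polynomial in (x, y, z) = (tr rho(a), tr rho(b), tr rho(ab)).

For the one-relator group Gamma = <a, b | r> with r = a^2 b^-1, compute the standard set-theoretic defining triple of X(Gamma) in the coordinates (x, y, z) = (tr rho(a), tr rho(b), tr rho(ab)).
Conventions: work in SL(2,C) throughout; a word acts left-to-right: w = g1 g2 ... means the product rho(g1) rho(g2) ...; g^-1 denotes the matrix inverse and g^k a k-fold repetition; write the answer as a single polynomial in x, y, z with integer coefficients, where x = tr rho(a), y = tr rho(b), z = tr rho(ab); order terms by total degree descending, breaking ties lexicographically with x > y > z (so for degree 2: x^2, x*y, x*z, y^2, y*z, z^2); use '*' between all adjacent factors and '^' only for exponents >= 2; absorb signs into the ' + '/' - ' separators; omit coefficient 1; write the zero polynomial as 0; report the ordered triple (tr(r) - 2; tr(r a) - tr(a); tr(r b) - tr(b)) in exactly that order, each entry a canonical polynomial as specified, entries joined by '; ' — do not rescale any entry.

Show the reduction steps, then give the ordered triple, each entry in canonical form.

x^2*y - x*z - y - 2; x^3*y - x^2*z - 2*x*y - x + z; x^2 - y - 2

use: tr(a^2) = tr(a) tr(a) - tr(1) = x^2 - 2
tr(a^2 b) = tr(a) tr(b a) - tr(b) = x*z - y
apply: tr(a^2 b^-1) = tr(a^2) tr(b) - tr(a^2 b) = x^2*y - x*z - y
use: tr(a^3) = tr(a) tr(a^2) - tr(a)  (reduce the a square) = x^3 - 3*x
tr(a^3 b) = tr(a) tr(a b a) - tr(a b)  (reduce the a square) = x^2*z - x*y - z
use: tr(a^2 b^-1 a) = tr(a^3) tr(b) - tr(a^3 b)  (eliminate b^-1) = x^3*y - x^2*z - 2*x*y + z
assemble the triple (tr(r) - 2; tr(r a) - x; tr(r b) - y)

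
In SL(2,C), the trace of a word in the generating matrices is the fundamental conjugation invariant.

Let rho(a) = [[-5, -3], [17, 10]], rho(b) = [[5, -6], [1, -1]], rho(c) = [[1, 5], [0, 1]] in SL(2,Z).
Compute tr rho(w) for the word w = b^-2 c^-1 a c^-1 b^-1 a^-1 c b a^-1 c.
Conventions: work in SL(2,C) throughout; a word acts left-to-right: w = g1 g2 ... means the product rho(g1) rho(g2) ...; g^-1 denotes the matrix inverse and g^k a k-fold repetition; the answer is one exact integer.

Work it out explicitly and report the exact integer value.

rho(b^-1) = [[-1, 6], [-1, 5]]
... * rho(b^-1) = [[-1, 6], [-1, 5]]  ->  [[-5, 24], [-4, 19]]
... * rho(c^-1) = [[1, -5], [0, 1]]  ->  [[-5, 49], [-4, 39]]
... * rho(a) = [[-5, -3], [17, 10]]  ->  [[858, 505], [683, 402]]
... * rho(c^-1) = [[1, -5], [0, 1]]  ->  [[858, -3785], [683, -3013]]
... * rho(b^-1) = [[-1, 6], [-1, 5]]  ->  [[2927, -13777], [2330, -10967]]
... * rho(a^-1) = [[10, 3], [-17, -5]]  ->  [[263479, 77666], [209739, 61825]]
... * rho(c) = [[1, 5], [0, 1]]  ->  [[263479, 1395061], [209739, 1110520]]
... * rho(b) = [[5, -6], [1, -1]]  ->  [[2712456, -2975935], [2159215, -2368954]]
... * rho(a^-1) = [[10, 3], [-17, -5]]  ->  [[77715455, 23017043], [61864368, 18322415]]
... * rho(c) = [[1, 5], [0, 1]]  ->  [[77715455, 411594318], [61864368, 327644255]]
tr = 77715455 + 327644255 = 405359710

405359710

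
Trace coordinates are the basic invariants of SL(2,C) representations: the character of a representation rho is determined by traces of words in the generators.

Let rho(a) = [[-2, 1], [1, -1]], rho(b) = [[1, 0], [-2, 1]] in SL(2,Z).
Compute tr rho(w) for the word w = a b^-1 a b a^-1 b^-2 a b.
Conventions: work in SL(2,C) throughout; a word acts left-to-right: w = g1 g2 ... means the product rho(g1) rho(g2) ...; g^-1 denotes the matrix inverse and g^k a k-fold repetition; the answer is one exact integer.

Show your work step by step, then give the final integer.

17

rho(a) = [[-2, 1], [1, -1]]
... * rho(b^-1) = [[1, 0], [2, 1]]  ->  [[0, 1], [-1, -1]]
... * rho(a) = [[-2, 1], [1, -1]]  ->  [[1, -1], [1, 0]]
... * rho(b) = [[1, 0], [-2, 1]]  ->  [[3, -1], [1, 0]]
... * rho(a^-1) = [[-1, -1], [-1, -2]]  ->  [[-2, -1], [-1, -1]]
... * rho(b^-1) = [[1, 0], [2, 1]]  ->  [[-4, -1], [-3, -1]]
... * rho(b^-1) = [[1, 0], [2, 1]]  ->  [[-6, -1], [-5, -1]]
... * rho(a) = [[-2, 1], [1, -1]]  ->  [[11, -5], [9, -4]]
... * rho(b) = [[1, 0], [-2, 1]]  ->  [[21, -5], [17, -4]]
tr = 21 + -4 = 17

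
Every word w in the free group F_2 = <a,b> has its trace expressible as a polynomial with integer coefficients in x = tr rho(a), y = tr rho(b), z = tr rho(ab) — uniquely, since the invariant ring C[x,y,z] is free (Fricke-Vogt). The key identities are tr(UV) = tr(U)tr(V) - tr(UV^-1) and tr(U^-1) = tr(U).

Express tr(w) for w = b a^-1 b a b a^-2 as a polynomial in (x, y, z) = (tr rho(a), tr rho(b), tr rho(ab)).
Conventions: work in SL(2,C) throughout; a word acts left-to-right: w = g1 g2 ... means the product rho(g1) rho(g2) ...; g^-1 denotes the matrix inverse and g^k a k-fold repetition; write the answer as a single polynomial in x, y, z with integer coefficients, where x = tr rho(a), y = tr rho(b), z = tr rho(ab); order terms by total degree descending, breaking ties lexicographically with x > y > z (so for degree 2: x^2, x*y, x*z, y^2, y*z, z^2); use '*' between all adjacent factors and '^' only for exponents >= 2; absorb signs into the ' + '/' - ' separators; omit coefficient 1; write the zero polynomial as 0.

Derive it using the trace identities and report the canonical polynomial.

x^3*y^2*z - x^4*y - 2*x^2*y*z^2 + x^3*z - x*y^2*z + x*z^3 + 3*x^2*y + y*z^2 - 3*x*z - y

tr(a b^2) = tr(b) tr(a b) - tr(a) = y*z - x
so tr(b^2 a b) = tr(b) tr(a b^2) - tr(a b) = y^2*z - x*y - z
so tr(a b a b) = tr(b a) tr(b a) - tr(1)   [split at repeated b] = z^2 - 2
reduce: tr(a b a) = tr(a) tr(b a) - tr(b) = x*z - y
so tr(b^2 a b a) = tr(b) tr(a b a b) - tr(a b a) = y*z^2 - x*z - y
tr(b a b a^-1 b) = tr(b^2 a b) tr(a) - tr(b^2 a b a) = x*y^2*z - x^2*y - y*z^2 + y
tr(b a b a b a) = tr(b a) tr(b a b a) - tr(b^-1 a^-1)   [split at repeated b] = z^3 - 3*z
tr(b a b a^-1 b a) = tr(b a b a b) tr(a) - tr(b a b a b a) = x*y*z^2 - x^2*z - z^3 - x*y + 3*z
reduce: tr(a^-1 b a^-1 b a b) = tr(b a b a^-1 b) tr(a) - tr(b a b a^-1 b a) = x^2*y^2*z - x^3*y - 2*x*y*z^2 + x^2*z + z^3 + 2*x*y - 3*z
tr(b a^-1 b a b) = tr(b a b^2) tr(a) - tr(b a b^2 a) = x*y^2*z - x^2*y - y*z^2 + y
tr(b a^-1 b a b a^-2) = tr(a^-1 b a^-1 b a b) tr(a) - tr(a^-1 b a^-1 b a b a) = x^3*y^2*z - x^4*y - 2*x^2*y*z^2 + x^3*z - x*y^2*z + x*z^3 + 3*x^2*y + y*z^2 - 3*x*z - y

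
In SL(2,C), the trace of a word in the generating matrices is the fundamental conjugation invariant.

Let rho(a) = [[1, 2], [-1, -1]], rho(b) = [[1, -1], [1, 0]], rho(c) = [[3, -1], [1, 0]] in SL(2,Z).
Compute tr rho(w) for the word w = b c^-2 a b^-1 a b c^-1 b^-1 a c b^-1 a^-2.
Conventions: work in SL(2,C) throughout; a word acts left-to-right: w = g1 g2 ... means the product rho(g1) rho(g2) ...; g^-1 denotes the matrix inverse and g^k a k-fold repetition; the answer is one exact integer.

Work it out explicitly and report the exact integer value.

-14

rho(b) = [[1, -1], [1, 0]]
... * rho(c^-1) = [[0, 1], [-1, 3]]  ->  [[1, -2], [0, 1]]
... * rho(c^-1) = [[0, 1], [-1, 3]]  ->  [[2, -5], [-1, 3]]
... * rho(a) = [[1, 2], [-1, -1]]  ->  [[7, 9], [-4, -5]]
... * rho(b^-1) = [[0, 1], [-1, 1]]  ->  [[-9, 16], [5, -9]]
... * rho(a) = [[1, 2], [-1, -1]]  ->  [[-25, -34], [14, 19]]
... * rho(b) = [[1, -1], [1, 0]]  ->  [[-59, 25], [33, -14]]
... * rho(c^-1) = [[0, 1], [-1, 3]]  ->  [[-25, 16], [14, -9]]
... * rho(b^-1) = [[0, 1], [-1, 1]]  ->  [[-16, -9], [9, 5]]
... * rho(a) = [[1, 2], [-1, -1]]  ->  [[-7, -23], [4, 13]]
... * rho(c) = [[3, -1], [1, 0]]  ->  [[-44, 7], [25, -4]]
... * rho(b^-1) = [[0, 1], [-1, 1]]  ->  [[-7, -37], [4, 21]]
... * rho(a^-1) = [[-1, -2], [1, 1]]  ->  [[-30, -23], [17, 13]]
... * rho(a^-1) = [[-1, -2], [1, 1]]  ->  [[7, 37], [-4, -21]]
tr = 7 + -21 = -14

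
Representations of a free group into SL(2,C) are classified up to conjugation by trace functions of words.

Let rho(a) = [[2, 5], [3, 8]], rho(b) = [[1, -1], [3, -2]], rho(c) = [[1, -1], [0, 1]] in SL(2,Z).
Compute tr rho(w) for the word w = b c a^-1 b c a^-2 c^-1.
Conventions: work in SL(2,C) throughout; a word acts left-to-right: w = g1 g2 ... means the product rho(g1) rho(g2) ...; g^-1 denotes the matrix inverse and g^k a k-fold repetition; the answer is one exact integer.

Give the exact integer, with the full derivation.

rho(b) = [[1, -1], [3, -2]]
... * rho(c) = [[1, -1], [0, 1]]  ->  [[1, -2], [3, -5]]
... * rho(a^-1) = [[8, -5], [-3, 2]]  ->  [[14, -9], [39, -25]]
... * rho(b) = [[1, -1], [3, -2]]  ->  [[-13, 4], [-36, 11]]
... * rho(c) = [[1, -1], [0, 1]]  ->  [[-13, 17], [-36, 47]]
... * rho(a^-1) = [[8, -5], [-3, 2]]  ->  [[-155, 99], [-429, 274]]
... * rho(a^-1) = [[8, -5], [-3, 2]]  ->  [[-1537, 973], [-4254, 2693]]
... * rho(c^-1) = [[1, 1], [0, 1]]  ->  [[-1537, -564], [-4254, -1561]]
tr = -1537 + -1561 = -3098

-3098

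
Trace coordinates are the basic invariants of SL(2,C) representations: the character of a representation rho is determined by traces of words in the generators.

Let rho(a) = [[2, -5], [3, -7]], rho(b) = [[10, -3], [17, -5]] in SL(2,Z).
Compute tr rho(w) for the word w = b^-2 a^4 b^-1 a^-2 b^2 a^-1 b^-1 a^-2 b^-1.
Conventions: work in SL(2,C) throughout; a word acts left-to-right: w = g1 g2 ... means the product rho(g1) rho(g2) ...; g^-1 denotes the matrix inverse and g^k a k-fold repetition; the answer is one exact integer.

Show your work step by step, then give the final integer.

rho(b^-1) = [[-5, 3], [-17, 10]]
... * rho(b^-1) = [[-5, 3], [-17, 10]]  ->  [[-26, 15], [-85, 49]]
... * rho(a) = [[2, -5], [3, -7]]  ->  [[-7, 25], [-23, 82]]
... * rho(a) = [[2, -5], [3, -7]]  ->  [[61, -140], [200, -459]]
... * rho(a) = [[2, -5], [3, -7]]  ->  [[-298, 675], [-977, 2213]]
... * rho(a) = [[2, -5], [3, -7]]  ->  [[1429, -3235], [4685, -10606]]
... * rho(b^-1) = [[-5, 3], [-17, 10]]  ->  [[47850, -28063], [156877, -92005]]
... * rho(a^-1) = [[-7, 5], [-3, 2]]  ->  [[-250761, 183124], [-822124, 600375]]
... * rho(a^-1) = [[-7, 5], [-3, 2]]  ->  [[1205955, -887557], [3953743, -2909870]]
... * rho(b) = [[10, -3], [17, -5]]  ->  [[-3028919, 819920], [-9930360, 2688121]]
... * rho(b) = [[10, -3], [17, -5]]  ->  [[-16350550, 4987157], [-53605543, 16350475]]
... * rho(a^-1) = [[-7, 5], [-3, 2]]  ->  [[99492379, -71778436], [326187376, -235326765]]
... * rho(b^-1) = [[-5, 3], [-17, 10]]  ->  [[722771517, -419307223], [2369618125, -1374705522]]
... * rho(a^-1) = [[-7, 5], [-3, 2]]  ->  [[-3801478950, 2775243139], [-12463210309, 9098679581]]
... * rho(a^-1) = [[-7, 5], [-3, 2]]  ->  [[18284623233, -13456908472], [59946433420, -44118692383]]
... * rho(b^-1) = [[-5, 3], [-17, 10]]  ->  [[137344327859, -79715215021], [450285603411, -261347623570]]
tr = 137344327859 + -261347623570 = -124003295711

-124003295711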